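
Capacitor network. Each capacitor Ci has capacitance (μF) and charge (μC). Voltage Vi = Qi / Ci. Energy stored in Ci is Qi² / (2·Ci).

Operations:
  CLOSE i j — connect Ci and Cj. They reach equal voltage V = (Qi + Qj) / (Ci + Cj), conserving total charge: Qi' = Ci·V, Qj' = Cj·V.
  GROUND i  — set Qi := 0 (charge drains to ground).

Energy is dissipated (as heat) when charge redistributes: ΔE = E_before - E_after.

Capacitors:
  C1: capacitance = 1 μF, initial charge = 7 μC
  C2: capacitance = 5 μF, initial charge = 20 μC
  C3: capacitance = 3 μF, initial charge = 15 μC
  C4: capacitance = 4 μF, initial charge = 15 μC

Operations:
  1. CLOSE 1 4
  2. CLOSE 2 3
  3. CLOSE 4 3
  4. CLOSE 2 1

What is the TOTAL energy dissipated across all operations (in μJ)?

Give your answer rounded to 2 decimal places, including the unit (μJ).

Answer: 5.16 μJ

Derivation:
Initial: C1(1μF, Q=7μC, V=7.00V), C2(5μF, Q=20μC, V=4.00V), C3(3μF, Q=15μC, V=5.00V), C4(4μF, Q=15μC, V=3.75V)
Op 1: CLOSE 1-4: Q_total=22.00, C_total=5.00, V=4.40; Q1=4.40, Q4=17.60; dissipated=4.225
Op 2: CLOSE 2-3: Q_total=35.00, C_total=8.00, V=4.38; Q2=21.88, Q3=13.12; dissipated=0.938
Op 3: CLOSE 4-3: Q_total=30.73, C_total=7.00, V=4.39; Q4=17.56, Q3=13.17; dissipated=0.001
Op 4: CLOSE 2-1: Q_total=26.27, C_total=6.00, V=4.38; Q2=21.90, Q1=4.38; dissipated=0.000
Total dissipated: 5.163 μJ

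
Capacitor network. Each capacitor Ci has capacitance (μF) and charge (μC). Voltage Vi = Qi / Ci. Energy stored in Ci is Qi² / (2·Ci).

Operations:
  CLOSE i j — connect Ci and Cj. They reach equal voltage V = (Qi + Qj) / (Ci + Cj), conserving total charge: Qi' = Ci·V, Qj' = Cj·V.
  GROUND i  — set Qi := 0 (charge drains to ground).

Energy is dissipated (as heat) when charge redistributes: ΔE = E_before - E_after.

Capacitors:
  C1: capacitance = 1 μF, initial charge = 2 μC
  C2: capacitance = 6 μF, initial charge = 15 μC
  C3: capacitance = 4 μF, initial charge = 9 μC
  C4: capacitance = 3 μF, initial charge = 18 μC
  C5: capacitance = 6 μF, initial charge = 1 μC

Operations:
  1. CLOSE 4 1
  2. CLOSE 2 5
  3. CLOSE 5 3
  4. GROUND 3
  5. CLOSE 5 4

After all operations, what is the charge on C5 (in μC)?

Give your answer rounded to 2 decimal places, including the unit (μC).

Answer: 16.80 μC

Derivation:
Initial: C1(1μF, Q=2μC, V=2.00V), C2(6μF, Q=15μC, V=2.50V), C3(4μF, Q=9μC, V=2.25V), C4(3μF, Q=18μC, V=6.00V), C5(6μF, Q=1μC, V=0.17V)
Op 1: CLOSE 4-1: Q_total=20.00, C_total=4.00, V=5.00; Q4=15.00, Q1=5.00; dissipated=6.000
Op 2: CLOSE 2-5: Q_total=16.00, C_total=12.00, V=1.33; Q2=8.00, Q5=8.00; dissipated=8.167
Op 3: CLOSE 5-3: Q_total=17.00, C_total=10.00, V=1.70; Q5=10.20, Q3=6.80; dissipated=1.008
Op 4: GROUND 3: Q3=0; energy lost=5.780
Op 5: CLOSE 5-4: Q_total=25.20, C_total=9.00, V=2.80; Q5=16.80, Q4=8.40; dissipated=10.890
Final charges: Q1=5.00, Q2=8.00, Q3=0.00, Q4=8.40, Q5=16.80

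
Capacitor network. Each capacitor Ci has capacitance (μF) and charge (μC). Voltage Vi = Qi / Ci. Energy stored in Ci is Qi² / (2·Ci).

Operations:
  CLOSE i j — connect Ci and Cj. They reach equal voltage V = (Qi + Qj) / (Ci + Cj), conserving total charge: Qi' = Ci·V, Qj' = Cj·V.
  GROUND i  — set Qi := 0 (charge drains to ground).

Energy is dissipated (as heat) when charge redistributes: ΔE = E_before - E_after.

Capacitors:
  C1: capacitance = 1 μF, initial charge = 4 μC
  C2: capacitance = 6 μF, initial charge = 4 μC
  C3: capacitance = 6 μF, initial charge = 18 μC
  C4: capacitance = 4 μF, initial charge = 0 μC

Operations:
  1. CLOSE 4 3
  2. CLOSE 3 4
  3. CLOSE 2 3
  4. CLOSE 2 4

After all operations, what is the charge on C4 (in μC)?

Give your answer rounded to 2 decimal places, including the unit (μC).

Initial: C1(1μF, Q=4μC, V=4.00V), C2(6μF, Q=4μC, V=0.67V), C3(6μF, Q=18μC, V=3.00V), C4(4μF, Q=0μC, V=0.00V)
Op 1: CLOSE 4-3: Q_total=18.00, C_total=10.00, V=1.80; Q4=7.20, Q3=10.80; dissipated=10.800
Op 2: CLOSE 3-4: Q_total=18.00, C_total=10.00, V=1.80; Q3=10.80, Q4=7.20; dissipated=0.000
Op 3: CLOSE 2-3: Q_total=14.80, C_total=12.00, V=1.23; Q2=7.40, Q3=7.40; dissipated=1.927
Op 4: CLOSE 2-4: Q_total=14.60, C_total=10.00, V=1.46; Q2=8.76, Q4=5.84; dissipated=0.385
Final charges: Q1=4.00, Q2=8.76, Q3=7.40, Q4=5.84

Answer: 5.84 μC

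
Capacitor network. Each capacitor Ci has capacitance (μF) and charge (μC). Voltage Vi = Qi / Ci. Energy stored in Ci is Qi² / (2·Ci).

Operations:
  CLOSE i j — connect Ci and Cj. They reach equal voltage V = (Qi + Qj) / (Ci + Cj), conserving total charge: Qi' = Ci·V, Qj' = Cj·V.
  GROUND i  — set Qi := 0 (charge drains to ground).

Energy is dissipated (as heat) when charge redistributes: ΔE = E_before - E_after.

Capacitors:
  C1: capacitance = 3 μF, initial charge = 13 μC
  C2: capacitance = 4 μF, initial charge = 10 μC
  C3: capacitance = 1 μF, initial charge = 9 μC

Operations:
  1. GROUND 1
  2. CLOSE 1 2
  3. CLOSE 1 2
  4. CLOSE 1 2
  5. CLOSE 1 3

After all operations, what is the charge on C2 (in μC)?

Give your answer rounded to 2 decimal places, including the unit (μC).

Initial: C1(3μF, Q=13μC, V=4.33V), C2(4μF, Q=10μC, V=2.50V), C3(1μF, Q=9μC, V=9.00V)
Op 1: GROUND 1: Q1=0; energy lost=28.167
Op 2: CLOSE 1-2: Q_total=10.00, C_total=7.00, V=1.43; Q1=4.29, Q2=5.71; dissipated=5.357
Op 3: CLOSE 1-2: Q_total=10.00, C_total=7.00, V=1.43; Q1=4.29, Q2=5.71; dissipated=0.000
Op 4: CLOSE 1-2: Q_total=10.00, C_total=7.00, V=1.43; Q1=4.29, Q2=5.71; dissipated=0.000
Op 5: CLOSE 1-3: Q_total=13.29, C_total=4.00, V=3.32; Q1=9.96, Q3=3.32; dissipated=21.497
Final charges: Q1=9.96, Q2=5.71, Q3=3.32

Answer: 5.71 μC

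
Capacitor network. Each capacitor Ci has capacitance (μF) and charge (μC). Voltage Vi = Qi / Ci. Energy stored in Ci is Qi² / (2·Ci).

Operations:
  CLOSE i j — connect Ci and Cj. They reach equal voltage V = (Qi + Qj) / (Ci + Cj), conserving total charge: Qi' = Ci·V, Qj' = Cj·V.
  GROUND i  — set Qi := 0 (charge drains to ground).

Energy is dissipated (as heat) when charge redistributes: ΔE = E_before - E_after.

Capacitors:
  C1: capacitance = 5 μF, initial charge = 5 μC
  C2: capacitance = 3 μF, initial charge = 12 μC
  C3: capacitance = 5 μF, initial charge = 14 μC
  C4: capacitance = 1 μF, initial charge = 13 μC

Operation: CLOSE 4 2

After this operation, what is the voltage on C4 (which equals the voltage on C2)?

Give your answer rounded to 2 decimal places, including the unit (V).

Initial: C1(5μF, Q=5μC, V=1.00V), C2(3μF, Q=12μC, V=4.00V), C3(5μF, Q=14μC, V=2.80V), C4(1μF, Q=13μC, V=13.00V)
Op 1: CLOSE 4-2: Q_total=25.00, C_total=4.00, V=6.25; Q4=6.25, Q2=18.75; dissipated=30.375

Answer: 6.25 V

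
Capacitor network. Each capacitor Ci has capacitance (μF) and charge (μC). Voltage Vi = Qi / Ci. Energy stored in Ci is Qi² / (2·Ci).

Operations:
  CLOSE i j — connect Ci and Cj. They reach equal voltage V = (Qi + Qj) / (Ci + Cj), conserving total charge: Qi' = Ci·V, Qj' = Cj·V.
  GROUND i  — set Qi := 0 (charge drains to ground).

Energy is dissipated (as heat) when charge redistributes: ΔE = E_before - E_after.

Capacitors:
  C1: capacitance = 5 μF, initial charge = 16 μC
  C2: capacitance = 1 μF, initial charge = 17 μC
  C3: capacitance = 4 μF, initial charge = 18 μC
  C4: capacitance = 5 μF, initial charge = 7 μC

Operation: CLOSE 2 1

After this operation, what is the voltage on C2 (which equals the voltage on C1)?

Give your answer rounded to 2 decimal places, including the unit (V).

Initial: C1(5μF, Q=16μC, V=3.20V), C2(1μF, Q=17μC, V=17.00V), C3(4μF, Q=18μC, V=4.50V), C4(5μF, Q=7μC, V=1.40V)
Op 1: CLOSE 2-1: Q_total=33.00, C_total=6.00, V=5.50; Q2=5.50, Q1=27.50; dissipated=79.350

Answer: 5.50 V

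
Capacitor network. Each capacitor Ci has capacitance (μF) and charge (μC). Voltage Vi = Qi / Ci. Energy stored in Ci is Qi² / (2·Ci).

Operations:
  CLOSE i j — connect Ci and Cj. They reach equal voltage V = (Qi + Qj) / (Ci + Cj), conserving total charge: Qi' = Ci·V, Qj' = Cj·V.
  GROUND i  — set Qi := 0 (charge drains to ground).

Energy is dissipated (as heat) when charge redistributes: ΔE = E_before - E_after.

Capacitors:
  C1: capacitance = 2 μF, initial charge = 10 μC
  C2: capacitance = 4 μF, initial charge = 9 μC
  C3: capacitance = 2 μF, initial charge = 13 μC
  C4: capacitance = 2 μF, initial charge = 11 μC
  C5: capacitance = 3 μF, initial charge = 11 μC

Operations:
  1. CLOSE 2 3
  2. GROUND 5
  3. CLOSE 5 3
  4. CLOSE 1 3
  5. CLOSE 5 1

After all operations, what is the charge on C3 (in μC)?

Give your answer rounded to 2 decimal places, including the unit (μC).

Initial: C1(2μF, Q=10μC, V=5.00V), C2(4μF, Q=9μC, V=2.25V), C3(2μF, Q=13μC, V=6.50V), C4(2μF, Q=11μC, V=5.50V), C5(3μF, Q=11μC, V=3.67V)
Op 1: CLOSE 2-3: Q_total=22.00, C_total=6.00, V=3.67; Q2=14.67, Q3=7.33; dissipated=12.042
Op 2: GROUND 5: Q5=0; energy lost=20.167
Op 3: CLOSE 5-3: Q_total=7.33, C_total=5.00, V=1.47; Q5=4.40, Q3=2.93; dissipated=8.067
Op 4: CLOSE 1-3: Q_total=12.93, C_total=4.00, V=3.23; Q1=6.47, Q3=6.47; dissipated=6.242
Op 5: CLOSE 5-1: Q_total=10.87, C_total=5.00, V=2.17; Q5=6.52, Q1=4.35; dissipated=1.873
Final charges: Q1=4.35, Q2=14.67, Q3=6.47, Q4=11.00, Q5=6.52

Answer: 6.47 μC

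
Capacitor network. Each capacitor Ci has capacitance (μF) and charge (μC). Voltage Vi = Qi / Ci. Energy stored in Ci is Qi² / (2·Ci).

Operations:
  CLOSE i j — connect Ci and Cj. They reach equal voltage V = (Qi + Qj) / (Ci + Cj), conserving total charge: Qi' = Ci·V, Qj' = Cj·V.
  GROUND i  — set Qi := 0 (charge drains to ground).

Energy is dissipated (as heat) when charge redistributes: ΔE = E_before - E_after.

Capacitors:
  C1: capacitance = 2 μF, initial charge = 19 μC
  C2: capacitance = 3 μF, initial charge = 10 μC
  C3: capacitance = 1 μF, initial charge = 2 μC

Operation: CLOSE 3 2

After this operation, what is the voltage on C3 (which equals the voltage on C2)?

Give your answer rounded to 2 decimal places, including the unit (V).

Answer: 3.00 V

Derivation:
Initial: C1(2μF, Q=19μC, V=9.50V), C2(3μF, Q=10μC, V=3.33V), C3(1μF, Q=2μC, V=2.00V)
Op 1: CLOSE 3-2: Q_total=12.00, C_total=4.00, V=3.00; Q3=3.00, Q2=9.00; dissipated=0.667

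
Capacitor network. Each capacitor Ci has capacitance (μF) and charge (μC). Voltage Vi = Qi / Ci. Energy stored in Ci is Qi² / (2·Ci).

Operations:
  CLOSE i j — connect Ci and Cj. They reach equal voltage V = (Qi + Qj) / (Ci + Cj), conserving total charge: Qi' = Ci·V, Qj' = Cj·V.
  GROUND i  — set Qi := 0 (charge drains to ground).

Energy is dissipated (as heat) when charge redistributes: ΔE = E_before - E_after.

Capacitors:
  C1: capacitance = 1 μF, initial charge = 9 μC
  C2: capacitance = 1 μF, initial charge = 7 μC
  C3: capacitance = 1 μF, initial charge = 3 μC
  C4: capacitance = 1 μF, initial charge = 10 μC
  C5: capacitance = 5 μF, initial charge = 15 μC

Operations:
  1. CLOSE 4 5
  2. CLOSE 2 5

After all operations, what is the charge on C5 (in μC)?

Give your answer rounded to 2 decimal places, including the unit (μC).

Answer: 23.19 μC

Derivation:
Initial: C1(1μF, Q=9μC, V=9.00V), C2(1μF, Q=7μC, V=7.00V), C3(1μF, Q=3μC, V=3.00V), C4(1μF, Q=10μC, V=10.00V), C5(5μF, Q=15μC, V=3.00V)
Op 1: CLOSE 4-5: Q_total=25.00, C_total=6.00, V=4.17; Q4=4.17, Q5=20.83; dissipated=20.417
Op 2: CLOSE 2-5: Q_total=27.83, C_total=6.00, V=4.64; Q2=4.64, Q5=23.19; dissipated=3.345
Final charges: Q1=9.00, Q2=4.64, Q3=3.00, Q4=4.17, Q5=23.19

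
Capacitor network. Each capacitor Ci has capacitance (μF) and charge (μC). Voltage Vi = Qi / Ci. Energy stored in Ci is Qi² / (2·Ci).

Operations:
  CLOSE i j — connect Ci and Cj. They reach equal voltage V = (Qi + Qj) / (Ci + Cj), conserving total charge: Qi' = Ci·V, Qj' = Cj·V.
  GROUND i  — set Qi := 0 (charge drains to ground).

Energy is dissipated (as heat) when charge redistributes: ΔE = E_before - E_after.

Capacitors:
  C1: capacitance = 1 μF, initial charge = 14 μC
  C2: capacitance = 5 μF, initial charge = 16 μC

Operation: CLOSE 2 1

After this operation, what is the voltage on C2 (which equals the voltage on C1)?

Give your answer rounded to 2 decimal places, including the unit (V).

Initial: C1(1μF, Q=14μC, V=14.00V), C2(5μF, Q=16μC, V=3.20V)
Op 1: CLOSE 2-1: Q_total=30.00, C_total=6.00, V=5.00; Q2=25.00, Q1=5.00; dissipated=48.600

Answer: 5.00 V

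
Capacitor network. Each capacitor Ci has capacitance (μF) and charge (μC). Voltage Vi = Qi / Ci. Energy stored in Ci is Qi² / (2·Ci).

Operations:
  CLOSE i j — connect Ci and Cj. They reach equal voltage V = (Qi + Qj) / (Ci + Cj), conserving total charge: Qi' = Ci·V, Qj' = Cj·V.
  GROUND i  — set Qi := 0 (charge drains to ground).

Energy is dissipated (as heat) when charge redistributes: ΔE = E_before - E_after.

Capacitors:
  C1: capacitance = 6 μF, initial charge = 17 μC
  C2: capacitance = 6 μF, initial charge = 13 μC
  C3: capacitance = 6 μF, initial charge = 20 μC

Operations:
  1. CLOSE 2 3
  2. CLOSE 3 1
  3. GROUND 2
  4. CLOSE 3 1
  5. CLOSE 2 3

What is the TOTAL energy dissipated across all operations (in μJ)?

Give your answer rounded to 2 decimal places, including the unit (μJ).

Answer: 36.43 μJ

Derivation:
Initial: C1(6μF, Q=17μC, V=2.83V), C2(6μF, Q=13μC, V=2.17V), C3(6μF, Q=20μC, V=3.33V)
Op 1: CLOSE 2-3: Q_total=33.00, C_total=12.00, V=2.75; Q2=16.50, Q3=16.50; dissipated=2.042
Op 2: CLOSE 3-1: Q_total=33.50, C_total=12.00, V=2.79; Q3=16.75, Q1=16.75; dissipated=0.010
Op 3: GROUND 2: Q2=0; energy lost=22.688
Op 4: CLOSE 3-1: Q_total=33.50, C_total=12.00, V=2.79; Q3=16.75, Q1=16.75; dissipated=0.000
Op 5: CLOSE 2-3: Q_total=16.75, C_total=12.00, V=1.40; Q2=8.38, Q3=8.38; dissipated=11.690
Total dissipated: 36.430 μJ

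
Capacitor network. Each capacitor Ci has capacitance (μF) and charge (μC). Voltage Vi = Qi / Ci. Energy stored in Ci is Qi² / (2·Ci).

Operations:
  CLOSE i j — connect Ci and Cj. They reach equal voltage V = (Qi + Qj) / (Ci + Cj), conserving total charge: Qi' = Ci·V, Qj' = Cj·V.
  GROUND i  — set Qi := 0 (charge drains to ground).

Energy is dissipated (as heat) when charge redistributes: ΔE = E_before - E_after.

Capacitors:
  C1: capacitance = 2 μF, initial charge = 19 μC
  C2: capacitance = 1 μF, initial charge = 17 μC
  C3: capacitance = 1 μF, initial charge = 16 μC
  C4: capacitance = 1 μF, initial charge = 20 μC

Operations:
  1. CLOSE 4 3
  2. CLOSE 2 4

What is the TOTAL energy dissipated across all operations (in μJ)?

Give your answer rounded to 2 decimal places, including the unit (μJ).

Initial: C1(2μF, Q=19μC, V=9.50V), C2(1μF, Q=17μC, V=17.00V), C3(1μF, Q=16μC, V=16.00V), C4(1μF, Q=20μC, V=20.00V)
Op 1: CLOSE 4-3: Q_total=36.00, C_total=2.00, V=18.00; Q4=18.00, Q3=18.00; dissipated=4.000
Op 2: CLOSE 2-4: Q_total=35.00, C_total=2.00, V=17.50; Q2=17.50, Q4=17.50; dissipated=0.250
Total dissipated: 4.250 μJ

Answer: 4.25 μJ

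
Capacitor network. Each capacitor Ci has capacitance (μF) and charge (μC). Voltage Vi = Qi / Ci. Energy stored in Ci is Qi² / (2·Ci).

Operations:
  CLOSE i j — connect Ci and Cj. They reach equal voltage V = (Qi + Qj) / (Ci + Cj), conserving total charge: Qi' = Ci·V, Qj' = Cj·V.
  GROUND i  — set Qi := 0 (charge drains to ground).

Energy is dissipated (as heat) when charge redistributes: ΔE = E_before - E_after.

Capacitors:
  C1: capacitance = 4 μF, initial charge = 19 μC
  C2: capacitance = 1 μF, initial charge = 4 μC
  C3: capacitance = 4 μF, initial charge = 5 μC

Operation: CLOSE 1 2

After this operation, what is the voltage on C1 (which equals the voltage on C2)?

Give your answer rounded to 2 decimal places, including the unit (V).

Answer: 4.60 V

Derivation:
Initial: C1(4μF, Q=19μC, V=4.75V), C2(1μF, Q=4μC, V=4.00V), C3(4μF, Q=5μC, V=1.25V)
Op 1: CLOSE 1-2: Q_total=23.00, C_total=5.00, V=4.60; Q1=18.40, Q2=4.60; dissipated=0.225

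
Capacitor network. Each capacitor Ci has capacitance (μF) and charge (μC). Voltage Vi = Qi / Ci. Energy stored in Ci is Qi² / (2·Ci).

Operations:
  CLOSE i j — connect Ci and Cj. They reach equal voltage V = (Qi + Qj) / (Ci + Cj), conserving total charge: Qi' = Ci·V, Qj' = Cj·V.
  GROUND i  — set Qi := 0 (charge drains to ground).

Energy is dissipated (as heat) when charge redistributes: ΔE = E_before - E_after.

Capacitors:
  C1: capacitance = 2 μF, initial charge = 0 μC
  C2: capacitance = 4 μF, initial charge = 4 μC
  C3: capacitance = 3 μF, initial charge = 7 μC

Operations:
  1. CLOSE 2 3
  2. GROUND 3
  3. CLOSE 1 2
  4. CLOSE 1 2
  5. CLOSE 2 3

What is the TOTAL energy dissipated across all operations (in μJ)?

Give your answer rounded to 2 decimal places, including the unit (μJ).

Answer: 7.81 μJ

Derivation:
Initial: C1(2μF, Q=0μC, V=0.00V), C2(4μF, Q=4μC, V=1.00V), C3(3μF, Q=7μC, V=2.33V)
Op 1: CLOSE 2-3: Q_total=11.00, C_total=7.00, V=1.57; Q2=6.29, Q3=4.71; dissipated=1.524
Op 2: GROUND 3: Q3=0; energy lost=3.704
Op 3: CLOSE 1-2: Q_total=6.29, C_total=6.00, V=1.05; Q1=2.10, Q2=4.19; dissipated=1.646
Op 4: CLOSE 1-2: Q_total=6.29, C_total=6.00, V=1.05; Q1=2.10, Q2=4.19; dissipated=0.000
Op 5: CLOSE 2-3: Q_total=4.19, C_total=7.00, V=0.60; Q2=2.39, Q3=1.80; dissipated=0.941
Total dissipated: 7.815 μJ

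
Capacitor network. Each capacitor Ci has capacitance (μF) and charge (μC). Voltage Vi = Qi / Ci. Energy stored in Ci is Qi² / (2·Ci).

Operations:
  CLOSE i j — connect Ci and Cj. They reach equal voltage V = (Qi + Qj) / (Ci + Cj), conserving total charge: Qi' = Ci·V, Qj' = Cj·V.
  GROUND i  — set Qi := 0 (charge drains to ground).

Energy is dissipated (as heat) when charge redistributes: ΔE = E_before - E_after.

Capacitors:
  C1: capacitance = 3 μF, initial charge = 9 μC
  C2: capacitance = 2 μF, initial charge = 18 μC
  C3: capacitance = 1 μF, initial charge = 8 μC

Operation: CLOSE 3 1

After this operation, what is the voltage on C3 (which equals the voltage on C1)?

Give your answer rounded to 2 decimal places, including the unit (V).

Answer: 4.25 V

Derivation:
Initial: C1(3μF, Q=9μC, V=3.00V), C2(2μF, Q=18μC, V=9.00V), C3(1μF, Q=8μC, V=8.00V)
Op 1: CLOSE 3-1: Q_total=17.00, C_total=4.00, V=4.25; Q3=4.25, Q1=12.75; dissipated=9.375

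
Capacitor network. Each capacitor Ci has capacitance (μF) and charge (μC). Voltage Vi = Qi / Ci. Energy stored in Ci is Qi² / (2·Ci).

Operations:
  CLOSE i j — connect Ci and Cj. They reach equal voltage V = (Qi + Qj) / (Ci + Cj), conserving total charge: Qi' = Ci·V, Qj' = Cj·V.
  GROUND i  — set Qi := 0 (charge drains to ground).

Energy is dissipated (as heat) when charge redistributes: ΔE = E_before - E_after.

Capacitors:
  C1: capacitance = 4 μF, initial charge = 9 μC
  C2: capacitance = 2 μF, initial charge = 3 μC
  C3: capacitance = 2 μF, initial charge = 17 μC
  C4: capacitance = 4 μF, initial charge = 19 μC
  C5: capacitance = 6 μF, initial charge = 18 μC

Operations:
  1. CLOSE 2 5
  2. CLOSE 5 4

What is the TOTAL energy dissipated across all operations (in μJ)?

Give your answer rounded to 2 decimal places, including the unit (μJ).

Initial: C1(4μF, Q=9μC, V=2.25V), C2(2μF, Q=3μC, V=1.50V), C3(2μF, Q=17μC, V=8.50V), C4(4μF, Q=19μC, V=4.75V), C5(6μF, Q=18μC, V=3.00V)
Op 1: CLOSE 2-5: Q_total=21.00, C_total=8.00, V=2.62; Q2=5.25, Q5=15.75; dissipated=1.688
Op 2: CLOSE 5-4: Q_total=34.75, C_total=10.00, V=3.48; Q5=20.85, Q4=13.90; dissipated=5.419
Total dissipated: 7.106 μJ

Answer: 7.11 μJ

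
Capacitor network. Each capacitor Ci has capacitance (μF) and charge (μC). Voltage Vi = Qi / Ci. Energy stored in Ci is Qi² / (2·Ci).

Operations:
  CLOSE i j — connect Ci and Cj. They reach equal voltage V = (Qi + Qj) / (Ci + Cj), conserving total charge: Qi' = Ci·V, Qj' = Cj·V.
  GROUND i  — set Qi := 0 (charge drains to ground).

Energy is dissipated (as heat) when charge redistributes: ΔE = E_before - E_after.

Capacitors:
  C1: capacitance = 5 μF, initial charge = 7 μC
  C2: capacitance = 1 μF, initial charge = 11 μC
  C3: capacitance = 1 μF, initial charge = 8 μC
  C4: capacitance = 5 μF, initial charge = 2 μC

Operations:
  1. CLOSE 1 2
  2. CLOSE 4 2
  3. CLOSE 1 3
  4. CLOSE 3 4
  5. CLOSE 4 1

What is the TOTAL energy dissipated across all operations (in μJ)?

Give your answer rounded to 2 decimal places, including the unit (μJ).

Answer: 63.20 μJ

Derivation:
Initial: C1(5μF, Q=7μC, V=1.40V), C2(1μF, Q=11μC, V=11.00V), C3(1μF, Q=8μC, V=8.00V), C4(5μF, Q=2μC, V=0.40V)
Op 1: CLOSE 1-2: Q_total=18.00, C_total=6.00, V=3.00; Q1=15.00, Q2=3.00; dissipated=38.400
Op 2: CLOSE 4-2: Q_total=5.00, C_total=6.00, V=0.83; Q4=4.17, Q2=0.83; dissipated=2.817
Op 3: CLOSE 1-3: Q_total=23.00, C_total=6.00, V=3.83; Q1=19.17, Q3=3.83; dissipated=10.417
Op 4: CLOSE 3-4: Q_total=8.00, C_total=6.00, V=1.33; Q3=1.33, Q4=6.67; dissipated=3.750
Op 5: CLOSE 4-1: Q_total=25.83, C_total=10.00, V=2.58; Q4=12.92, Q1=12.92; dissipated=7.812
Total dissipated: 63.196 μJ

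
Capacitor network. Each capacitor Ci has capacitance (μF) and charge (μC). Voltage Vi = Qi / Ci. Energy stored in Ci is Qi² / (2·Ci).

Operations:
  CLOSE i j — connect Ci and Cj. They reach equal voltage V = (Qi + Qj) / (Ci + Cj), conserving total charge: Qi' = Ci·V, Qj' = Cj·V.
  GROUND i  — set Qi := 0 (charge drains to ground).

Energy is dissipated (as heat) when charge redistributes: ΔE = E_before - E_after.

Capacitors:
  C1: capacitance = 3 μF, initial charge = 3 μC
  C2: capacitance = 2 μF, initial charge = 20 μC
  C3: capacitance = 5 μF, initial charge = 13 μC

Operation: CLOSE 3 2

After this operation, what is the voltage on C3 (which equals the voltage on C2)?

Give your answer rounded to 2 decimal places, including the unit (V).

Answer: 4.71 V

Derivation:
Initial: C1(3μF, Q=3μC, V=1.00V), C2(2μF, Q=20μC, V=10.00V), C3(5μF, Q=13μC, V=2.60V)
Op 1: CLOSE 3-2: Q_total=33.00, C_total=7.00, V=4.71; Q3=23.57, Q2=9.43; dissipated=39.114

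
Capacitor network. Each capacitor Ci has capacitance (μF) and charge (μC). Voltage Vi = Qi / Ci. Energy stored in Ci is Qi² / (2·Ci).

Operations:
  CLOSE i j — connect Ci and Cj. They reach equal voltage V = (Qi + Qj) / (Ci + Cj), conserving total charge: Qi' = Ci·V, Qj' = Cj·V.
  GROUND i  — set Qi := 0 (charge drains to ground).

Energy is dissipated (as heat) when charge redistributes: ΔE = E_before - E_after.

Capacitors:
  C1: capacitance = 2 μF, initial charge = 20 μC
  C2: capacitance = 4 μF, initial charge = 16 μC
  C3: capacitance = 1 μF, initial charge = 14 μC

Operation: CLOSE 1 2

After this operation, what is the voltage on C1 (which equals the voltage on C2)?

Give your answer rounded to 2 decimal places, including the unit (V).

Initial: C1(2μF, Q=20μC, V=10.00V), C2(4μF, Q=16μC, V=4.00V), C3(1μF, Q=14μC, V=14.00V)
Op 1: CLOSE 1-2: Q_total=36.00, C_total=6.00, V=6.00; Q1=12.00, Q2=24.00; dissipated=24.000

Answer: 6.00 V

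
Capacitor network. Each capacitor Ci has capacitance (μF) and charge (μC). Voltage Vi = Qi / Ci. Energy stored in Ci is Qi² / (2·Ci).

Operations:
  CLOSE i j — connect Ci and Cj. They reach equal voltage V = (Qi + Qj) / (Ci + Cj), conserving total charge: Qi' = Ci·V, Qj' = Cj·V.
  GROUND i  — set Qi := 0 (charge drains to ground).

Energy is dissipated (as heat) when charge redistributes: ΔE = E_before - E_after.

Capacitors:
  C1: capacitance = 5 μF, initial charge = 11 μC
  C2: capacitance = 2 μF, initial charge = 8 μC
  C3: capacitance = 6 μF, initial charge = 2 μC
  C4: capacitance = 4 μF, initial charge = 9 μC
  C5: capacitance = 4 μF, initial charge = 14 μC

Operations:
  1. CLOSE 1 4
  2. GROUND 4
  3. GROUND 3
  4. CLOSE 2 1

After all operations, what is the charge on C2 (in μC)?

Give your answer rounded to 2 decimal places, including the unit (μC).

Answer: 5.46 μC

Derivation:
Initial: C1(5μF, Q=11μC, V=2.20V), C2(2μF, Q=8μC, V=4.00V), C3(6μF, Q=2μC, V=0.33V), C4(4μF, Q=9μC, V=2.25V), C5(4μF, Q=14μC, V=3.50V)
Op 1: CLOSE 1-4: Q_total=20.00, C_total=9.00, V=2.22; Q1=11.11, Q4=8.89; dissipated=0.003
Op 2: GROUND 4: Q4=0; energy lost=9.877
Op 3: GROUND 3: Q3=0; energy lost=0.333
Op 4: CLOSE 2-1: Q_total=19.11, C_total=7.00, V=2.73; Q2=5.46, Q1=13.65; dissipated=2.257
Final charges: Q1=13.65, Q2=5.46, Q3=0.00, Q4=0.00, Q5=14.00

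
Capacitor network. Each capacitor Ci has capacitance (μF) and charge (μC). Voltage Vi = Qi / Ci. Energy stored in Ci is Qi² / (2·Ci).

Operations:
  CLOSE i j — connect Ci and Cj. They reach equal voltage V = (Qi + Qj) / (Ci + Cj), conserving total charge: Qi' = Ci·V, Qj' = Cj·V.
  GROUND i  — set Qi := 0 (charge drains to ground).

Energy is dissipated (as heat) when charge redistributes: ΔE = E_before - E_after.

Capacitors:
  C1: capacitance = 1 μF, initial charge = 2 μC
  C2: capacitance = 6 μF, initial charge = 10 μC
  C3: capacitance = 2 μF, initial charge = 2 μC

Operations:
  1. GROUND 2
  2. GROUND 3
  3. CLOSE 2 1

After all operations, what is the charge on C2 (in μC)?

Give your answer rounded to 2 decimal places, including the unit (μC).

Initial: C1(1μF, Q=2μC, V=2.00V), C2(6μF, Q=10μC, V=1.67V), C3(2μF, Q=2μC, V=1.00V)
Op 1: GROUND 2: Q2=0; energy lost=8.333
Op 2: GROUND 3: Q3=0; energy lost=1.000
Op 3: CLOSE 2-1: Q_total=2.00, C_total=7.00, V=0.29; Q2=1.71, Q1=0.29; dissipated=1.714
Final charges: Q1=0.29, Q2=1.71, Q3=0.00

Answer: 1.71 μC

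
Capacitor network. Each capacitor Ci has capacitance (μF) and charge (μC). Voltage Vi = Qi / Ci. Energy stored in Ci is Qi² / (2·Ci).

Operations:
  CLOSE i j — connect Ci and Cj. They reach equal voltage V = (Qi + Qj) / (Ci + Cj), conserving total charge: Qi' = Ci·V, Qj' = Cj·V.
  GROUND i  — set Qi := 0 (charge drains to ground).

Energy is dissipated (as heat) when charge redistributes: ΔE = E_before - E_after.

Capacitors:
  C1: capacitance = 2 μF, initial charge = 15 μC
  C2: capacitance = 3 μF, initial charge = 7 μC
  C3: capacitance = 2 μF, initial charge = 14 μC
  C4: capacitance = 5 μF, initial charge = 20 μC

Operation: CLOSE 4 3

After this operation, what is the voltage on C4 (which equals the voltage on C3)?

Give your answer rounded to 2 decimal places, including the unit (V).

Answer: 4.86 V

Derivation:
Initial: C1(2μF, Q=15μC, V=7.50V), C2(3μF, Q=7μC, V=2.33V), C3(2μF, Q=14μC, V=7.00V), C4(5μF, Q=20μC, V=4.00V)
Op 1: CLOSE 4-3: Q_total=34.00, C_total=7.00, V=4.86; Q4=24.29, Q3=9.71; dissipated=6.429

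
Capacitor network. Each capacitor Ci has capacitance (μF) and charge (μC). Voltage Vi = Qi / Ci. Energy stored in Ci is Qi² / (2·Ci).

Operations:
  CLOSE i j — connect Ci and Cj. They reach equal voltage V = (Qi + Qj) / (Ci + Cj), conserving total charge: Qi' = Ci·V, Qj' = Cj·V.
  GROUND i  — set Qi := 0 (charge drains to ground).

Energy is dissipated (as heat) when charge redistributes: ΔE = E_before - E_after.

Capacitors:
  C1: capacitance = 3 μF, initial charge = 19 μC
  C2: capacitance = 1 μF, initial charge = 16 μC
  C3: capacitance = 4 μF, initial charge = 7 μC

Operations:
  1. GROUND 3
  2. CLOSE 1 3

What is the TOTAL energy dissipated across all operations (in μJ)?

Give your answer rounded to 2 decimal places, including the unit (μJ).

Initial: C1(3μF, Q=19μC, V=6.33V), C2(1μF, Q=16μC, V=16.00V), C3(4μF, Q=7μC, V=1.75V)
Op 1: GROUND 3: Q3=0; energy lost=6.125
Op 2: CLOSE 1-3: Q_total=19.00, C_total=7.00, V=2.71; Q1=8.14, Q3=10.86; dissipated=34.381
Total dissipated: 40.506 μJ

Answer: 40.51 μJ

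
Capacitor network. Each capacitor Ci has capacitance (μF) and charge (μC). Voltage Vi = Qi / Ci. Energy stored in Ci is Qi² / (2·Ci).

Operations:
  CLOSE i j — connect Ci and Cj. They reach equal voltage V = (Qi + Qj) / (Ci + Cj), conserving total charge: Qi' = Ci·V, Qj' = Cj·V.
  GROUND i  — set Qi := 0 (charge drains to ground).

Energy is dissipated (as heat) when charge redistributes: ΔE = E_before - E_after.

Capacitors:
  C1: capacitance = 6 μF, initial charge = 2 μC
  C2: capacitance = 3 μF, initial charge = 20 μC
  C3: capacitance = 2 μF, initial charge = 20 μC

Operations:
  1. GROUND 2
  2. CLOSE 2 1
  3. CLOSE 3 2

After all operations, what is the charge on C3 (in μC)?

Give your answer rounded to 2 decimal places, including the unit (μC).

Initial: C1(6μF, Q=2μC, V=0.33V), C2(3μF, Q=20μC, V=6.67V), C3(2μF, Q=20μC, V=10.00V)
Op 1: GROUND 2: Q2=0; energy lost=66.667
Op 2: CLOSE 2-1: Q_total=2.00, C_total=9.00, V=0.22; Q2=0.67, Q1=1.33; dissipated=0.111
Op 3: CLOSE 3-2: Q_total=20.67, C_total=5.00, V=4.13; Q3=8.27, Q2=12.40; dissipated=57.363
Final charges: Q1=1.33, Q2=12.40, Q3=8.27

Answer: 8.27 μC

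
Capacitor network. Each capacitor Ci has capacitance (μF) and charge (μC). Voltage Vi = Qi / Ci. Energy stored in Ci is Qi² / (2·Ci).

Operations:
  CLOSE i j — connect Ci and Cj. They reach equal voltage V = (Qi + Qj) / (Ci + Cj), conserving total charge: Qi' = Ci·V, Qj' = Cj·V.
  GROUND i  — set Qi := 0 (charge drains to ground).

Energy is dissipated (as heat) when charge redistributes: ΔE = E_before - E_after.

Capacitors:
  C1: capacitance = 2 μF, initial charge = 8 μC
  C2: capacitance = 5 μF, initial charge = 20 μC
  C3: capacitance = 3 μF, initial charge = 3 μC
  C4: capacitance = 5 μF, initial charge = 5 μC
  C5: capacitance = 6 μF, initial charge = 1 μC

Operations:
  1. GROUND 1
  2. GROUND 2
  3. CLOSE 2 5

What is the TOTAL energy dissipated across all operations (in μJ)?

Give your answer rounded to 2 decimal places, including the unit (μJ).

Answer: 56.04 μJ

Derivation:
Initial: C1(2μF, Q=8μC, V=4.00V), C2(5μF, Q=20μC, V=4.00V), C3(3μF, Q=3μC, V=1.00V), C4(5μF, Q=5μC, V=1.00V), C5(6μF, Q=1μC, V=0.17V)
Op 1: GROUND 1: Q1=0; energy lost=16.000
Op 2: GROUND 2: Q2=0; energy lost=40.000
Op 3: CLOSE 2-5: Q_total=1.00, C_total=11.00, V=0.09; Q2=0.45, Q5=0.55; dissipated=0.038
Total dissipated: 56.038 μJ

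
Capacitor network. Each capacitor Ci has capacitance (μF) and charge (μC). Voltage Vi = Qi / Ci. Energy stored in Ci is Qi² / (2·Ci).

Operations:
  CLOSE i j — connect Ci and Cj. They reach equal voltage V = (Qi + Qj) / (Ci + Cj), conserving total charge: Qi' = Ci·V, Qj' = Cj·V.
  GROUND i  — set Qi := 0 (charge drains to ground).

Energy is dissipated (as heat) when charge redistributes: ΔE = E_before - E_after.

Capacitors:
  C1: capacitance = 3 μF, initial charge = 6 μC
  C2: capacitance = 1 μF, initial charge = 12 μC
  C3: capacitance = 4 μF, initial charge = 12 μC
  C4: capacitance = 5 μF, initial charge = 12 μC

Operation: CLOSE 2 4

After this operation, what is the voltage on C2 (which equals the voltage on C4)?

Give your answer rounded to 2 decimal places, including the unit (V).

Answer: 4.00 V

Derivation:
Initial: C1(3μF, Q=6μC, V=2.00V), C2(1μF, Q=12μC, V=12.00V), C3(4μF, Q=12μC, V=3.00V), C4(5μF, Q=12μC, V=2.40V)
Op 1: CLOSE 2-4: Q_total=24.00, C_total=6.00, V=4.00; Q2=4.00, Q4=20.00; dissipated=38.400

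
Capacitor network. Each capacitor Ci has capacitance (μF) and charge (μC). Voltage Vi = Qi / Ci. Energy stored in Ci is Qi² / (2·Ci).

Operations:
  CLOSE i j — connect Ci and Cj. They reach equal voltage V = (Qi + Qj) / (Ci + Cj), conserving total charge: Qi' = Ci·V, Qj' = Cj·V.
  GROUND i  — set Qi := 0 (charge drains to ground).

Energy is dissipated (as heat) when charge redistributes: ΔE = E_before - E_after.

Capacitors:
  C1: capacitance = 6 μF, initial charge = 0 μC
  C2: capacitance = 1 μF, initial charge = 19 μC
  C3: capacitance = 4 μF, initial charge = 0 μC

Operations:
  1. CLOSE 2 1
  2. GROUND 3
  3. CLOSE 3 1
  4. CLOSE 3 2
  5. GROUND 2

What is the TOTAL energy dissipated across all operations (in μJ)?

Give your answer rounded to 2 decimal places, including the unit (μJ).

Answer: 165.73 μJ

Derivation:
Initial: C1(6μF, Q=0μC, V=0.00V), C2(1μF, Q=19μC, V=19.00V), C3(4μF, Q=0μC, V=0.00V)
Op 1: CLOSE 2-1: Q_total=19.00, C_total=7.00, V=2.71; Q2=2.71, Q1=16.29; dissipated=154.714
Op 2: GROUND 3: Q3=0; energy lost=0.000
Op 3: CLOSE 3-1: Q_total=16.29, C_total=10.00, V=1.63; Q3=6.51, Q1=9.77; dissipated=8.841
Op 4: CLOSE 3-2: Q_total=9.23, C_total=5.00, V=1.85; Q3=7.38, Q2=1.85; dissipated=0.472
Op 5: GROUND 2: Q2=0; energy lost=1.703
Total dissipated: 165.730 μJ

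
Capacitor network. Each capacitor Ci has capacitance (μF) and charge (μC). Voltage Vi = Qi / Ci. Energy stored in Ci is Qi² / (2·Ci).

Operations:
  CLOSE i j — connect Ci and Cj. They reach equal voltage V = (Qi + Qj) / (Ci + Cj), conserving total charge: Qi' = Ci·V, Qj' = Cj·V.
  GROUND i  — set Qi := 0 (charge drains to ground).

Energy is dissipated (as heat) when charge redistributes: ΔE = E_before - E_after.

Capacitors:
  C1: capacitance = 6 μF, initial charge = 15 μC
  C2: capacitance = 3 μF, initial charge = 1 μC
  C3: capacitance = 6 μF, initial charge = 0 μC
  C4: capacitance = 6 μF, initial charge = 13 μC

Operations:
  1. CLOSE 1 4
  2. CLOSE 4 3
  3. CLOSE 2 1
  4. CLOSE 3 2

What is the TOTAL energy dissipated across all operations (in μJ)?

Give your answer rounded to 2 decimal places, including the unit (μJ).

Initial: C1(6μF, Q=15μC, V=2.50V), C2(3μF, Q=1μC, V=0.33V), C3(6μF, Q=0μC, V=0.00V), C4(6μF, Q=13μC, V=2.17V)
Op 1: CLOSE 1-4: Q_total=28.00, C_total=12.00, V=2.33; Q1=14.00, Q4=14.00; dissipated=0.167
Op 2: CLOSE 4-3: Q_total=14.00, C_total=12.00, V=1.17; Q4=7.00, Q3=7.00; dissipated=8.167
Op 3: CLOSE 2-1: Q_total=15.00, C_total=9.00, V=1.67; Q2=5.00, Q1=10.00; dissipated=4.000
Op 4: CLOSE 3-2: Q_total=12.00, C_total=9.00, V=1.33; Q3=8.00, Q2=4.00; dissipated=0.250
Total dissipated: 12.583 μJ

Answer: 12.58 μJ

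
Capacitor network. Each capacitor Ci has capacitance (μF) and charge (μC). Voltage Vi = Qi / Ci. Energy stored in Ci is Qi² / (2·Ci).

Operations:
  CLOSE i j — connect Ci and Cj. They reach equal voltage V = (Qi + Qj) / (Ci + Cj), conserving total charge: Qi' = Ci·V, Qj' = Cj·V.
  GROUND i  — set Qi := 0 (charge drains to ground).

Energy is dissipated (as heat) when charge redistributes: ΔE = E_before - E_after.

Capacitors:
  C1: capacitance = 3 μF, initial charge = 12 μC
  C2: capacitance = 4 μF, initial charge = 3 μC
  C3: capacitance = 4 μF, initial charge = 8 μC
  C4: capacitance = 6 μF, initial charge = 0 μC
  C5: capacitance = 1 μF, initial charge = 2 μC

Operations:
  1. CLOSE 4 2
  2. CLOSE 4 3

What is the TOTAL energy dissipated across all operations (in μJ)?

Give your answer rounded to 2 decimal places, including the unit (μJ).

Initial: C1(3μF, Q=12μC, V=4.00V), C2(4μF, Q=3μC, V=0.75V), C3(4μF, Q=8μC, V=2.00V), C4(6μF, Q=0μC, V=0.00V), C5(1μF, Q=2μC, V=2.00V)
Op 1: CLOSE 4-2: Q_total=3.00, C_total=10.00, V=0.30; Q4=1.80, Q2=1.20; dissipated=0.675
Op 2: CLOSE 4-3: Q_total=9.80, C_total=10.00, V=0.98; Q4=5.88, Q3=3.92; dissipated=3.468
Total dissipated: 4.143 μJ

Answer: 4.14 μJ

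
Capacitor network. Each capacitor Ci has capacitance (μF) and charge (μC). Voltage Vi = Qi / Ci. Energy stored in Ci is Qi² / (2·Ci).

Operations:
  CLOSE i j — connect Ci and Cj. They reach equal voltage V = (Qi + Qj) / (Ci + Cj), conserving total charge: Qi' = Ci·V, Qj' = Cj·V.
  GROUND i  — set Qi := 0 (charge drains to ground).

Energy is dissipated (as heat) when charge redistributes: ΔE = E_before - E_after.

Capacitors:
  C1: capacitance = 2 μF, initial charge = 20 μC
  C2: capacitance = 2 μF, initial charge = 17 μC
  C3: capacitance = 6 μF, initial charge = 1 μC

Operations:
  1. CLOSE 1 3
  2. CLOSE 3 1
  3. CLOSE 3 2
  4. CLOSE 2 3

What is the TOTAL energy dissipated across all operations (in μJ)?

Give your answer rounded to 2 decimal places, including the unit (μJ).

Initial: C1(2μF, Q=20μC, V=10.00V), C2(2μF, Q=17μC, V=8.50V), C3(6μF, Q=1μC, V=0.17V)
Op 1: CLOSE 1-3: Q_total=21.00, C_total=8.00, V=2.62; Q1=5.25, Q3=15.75; dissipated=72.521
Op 2: CLOSE 3-1: Q_total=21.00, C_total=8.00, V=2.62; Q3=15.75, Q1=5.25; dissipated=0.000
Op 3: CLOSE 3-2: Q_total=32.75, C_total=8.00, V=4.09; Q3=24.56, Q2=8.19; dissipated=25.887
Op 4: CLOSE 2-3: Q_total=32.75, C_total=8.00, V=4.09; Q2=8.19, Q3=24.56; dissipated=0.000
Total dissipated: 98.408 μJ

Answer: 98.41 μJ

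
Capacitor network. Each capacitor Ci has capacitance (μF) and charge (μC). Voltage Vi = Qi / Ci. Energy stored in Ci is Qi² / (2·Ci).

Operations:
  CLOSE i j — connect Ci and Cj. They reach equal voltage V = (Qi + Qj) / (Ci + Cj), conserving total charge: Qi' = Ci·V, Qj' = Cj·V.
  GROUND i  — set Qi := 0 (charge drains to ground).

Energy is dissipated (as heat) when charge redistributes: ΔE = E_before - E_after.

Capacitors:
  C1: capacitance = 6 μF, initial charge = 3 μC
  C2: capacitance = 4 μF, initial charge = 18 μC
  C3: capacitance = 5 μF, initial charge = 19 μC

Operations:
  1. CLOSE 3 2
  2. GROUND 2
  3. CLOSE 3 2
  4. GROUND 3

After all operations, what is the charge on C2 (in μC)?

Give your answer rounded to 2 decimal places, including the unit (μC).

Initial: C1(6μF, Q=3μC, V=0.50V), C2(4μF, Q=18μC, V=4.50V), C3(5μF, Q=19μC, V=3.80V)
Op 1: CLOSE 3-2: Q_total=37.00, C_total=9.00, V=4.11; Q3=20.56, Q2=16.44; dissipated=0.544
Op 2: GROUND 2: Q2=0; energy lost=33.802
Op 3: CLOSE 3-2: Q_total=20.56, C_total=9.00, V=2.28; Q3=11.42, Q2=9.14; dissipated=18.779
Op 4: GROUND 3: Q3=0; energy lost=13.041
Final charges: Q1=3.00, Q2=9.14, Q3=0.00

Answer: 9.14 μC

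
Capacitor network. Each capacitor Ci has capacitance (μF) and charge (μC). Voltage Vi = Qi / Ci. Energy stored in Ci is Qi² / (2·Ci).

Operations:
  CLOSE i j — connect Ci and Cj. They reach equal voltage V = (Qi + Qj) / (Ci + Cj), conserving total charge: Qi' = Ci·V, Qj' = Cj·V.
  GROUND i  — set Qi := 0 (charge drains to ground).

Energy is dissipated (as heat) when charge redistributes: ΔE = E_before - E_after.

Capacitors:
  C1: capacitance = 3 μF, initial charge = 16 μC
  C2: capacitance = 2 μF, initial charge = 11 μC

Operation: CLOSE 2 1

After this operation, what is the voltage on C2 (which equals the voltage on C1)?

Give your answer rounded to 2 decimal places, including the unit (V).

Answer: 5.40 V

Derivation:
Initial: C1(3μF, Q=16μC, V=5.33V), C2(2μF, Q=11μC, V=5.50V)
Op 1: CLOSE 2-1: Q_total=27.00, C_total=5.00, V=5.40; Q2=10.80, Q1=16.20; dissipated=0.017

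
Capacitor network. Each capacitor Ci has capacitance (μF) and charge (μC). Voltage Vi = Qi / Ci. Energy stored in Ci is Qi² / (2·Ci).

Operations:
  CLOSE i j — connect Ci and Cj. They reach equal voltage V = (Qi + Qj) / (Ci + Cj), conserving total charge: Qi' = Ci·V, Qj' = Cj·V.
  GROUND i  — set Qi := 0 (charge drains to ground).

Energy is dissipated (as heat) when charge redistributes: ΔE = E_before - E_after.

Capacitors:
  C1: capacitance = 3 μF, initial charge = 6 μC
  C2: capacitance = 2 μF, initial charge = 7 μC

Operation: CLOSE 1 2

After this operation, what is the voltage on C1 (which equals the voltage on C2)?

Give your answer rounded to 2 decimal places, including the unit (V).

Initial: C1(3μF, Q=6μC, V=2.00V), C2(2μF, Q=7μC, V=3.50V)
Op 1: CLOSE 1-2: Q_total=13.00, C_total=5.00, V=2.60; Q1=7.80, Q2=5.20; dissipated=1.350

Answer: 2.60 V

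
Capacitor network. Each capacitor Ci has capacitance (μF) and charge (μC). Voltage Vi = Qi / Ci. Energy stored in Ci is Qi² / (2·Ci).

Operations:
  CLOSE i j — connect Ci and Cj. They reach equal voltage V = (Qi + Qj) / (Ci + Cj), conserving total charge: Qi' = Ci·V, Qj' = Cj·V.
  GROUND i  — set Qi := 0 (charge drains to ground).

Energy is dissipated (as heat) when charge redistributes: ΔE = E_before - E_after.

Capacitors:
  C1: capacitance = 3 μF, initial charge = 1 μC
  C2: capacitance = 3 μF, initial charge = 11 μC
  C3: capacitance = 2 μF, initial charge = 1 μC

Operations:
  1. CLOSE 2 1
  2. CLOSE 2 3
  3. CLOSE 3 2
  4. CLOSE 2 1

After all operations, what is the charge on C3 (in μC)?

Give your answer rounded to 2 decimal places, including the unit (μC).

Answer: 2.80 μC

Derivation:
Initial: C1(3μF, Q=1μC, V=0.33V), C2(3μF, Q=11μC, V=3.67V), C3(2μF, Q=1μC, V=0.50V)
Op 1: CLOSE 2-1: Q_total=12.00, C_total=6.00, V=2.00; Q2=6.00, Q1=6.00; dissipated=8.333
Op 2: CLOSE 2-3: Q_total=7.00, C_total=5.00, V=1.40; Q2=4.20, Q3=2.80; dissipated=1.350
Op 3: CLOSE 3-2: Q_total=7.00, C_total=5.00, V=1.40; Q3=2.80, Q2=4.20; dissipated=0.000
Op 4: CLOSE 2-1: Q_total=10.20, C_total=6.00, V=1.70; Q2=5.10, Q1=5.10; dissipated=0.270
Final charges: Q1=5.10, Q2=5.10, Q3=2.80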